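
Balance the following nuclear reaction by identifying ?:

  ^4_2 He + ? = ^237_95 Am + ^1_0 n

Conserve mass number: 4 + A = 237 + 1, so A = 234.
Conserve atomic number: 2 + Z = 95 + 0, so Z = 93.
Z = 93 is neptunium, so the species is ^234_93 Np.

Np-234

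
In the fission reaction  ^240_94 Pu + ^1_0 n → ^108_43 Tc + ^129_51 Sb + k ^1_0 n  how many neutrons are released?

Conserve mass number: 241 = 108 + 129 + k, so k = 241 − 237 = 4.
Check atomic number: 94 = 43 + 51 + 0 = 94. ✓

4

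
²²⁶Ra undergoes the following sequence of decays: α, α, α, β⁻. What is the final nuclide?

Start: (A, Z) = (226, 88).
After α: (222, 86).
After α: (218, 84).
After α: (214, 82).
After β⁻: (214, 83).
Z = 83 is bismuth.

Bi-214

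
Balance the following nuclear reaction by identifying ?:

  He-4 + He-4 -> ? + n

Conserve mass number: 4 + 4 = A + 1, so A = 7.
Conserve atomic number: 2 + 2 = Z + 0, so Z = 4.
Z = 4 is beryllium, so the species is Be-7.

Be-7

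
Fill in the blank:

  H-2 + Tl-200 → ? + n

Conserve mass number: 2 + 200 = A + 1, so A = 201.
Conserve atomic number: 1 + 81 = Z + 0, so Z = 82.
Z = 82 is lead, so the species is Pb-201.

Pb-201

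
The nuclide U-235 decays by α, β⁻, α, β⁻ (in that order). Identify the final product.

Th-227

Start: (A, Z) = (235, 92).
After α: (231, 90).
After β⁻: (231, 91).
After α: (227, 89).
After β⁻: (227, 90).
Z = 90 is thorium.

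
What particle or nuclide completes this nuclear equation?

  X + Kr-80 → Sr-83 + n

Conserve mass number: A + 80 = 83 + 1, so A = 4.
Conserve atomic number: Z + 36 = 38 + 0, so Z = 2.
A = 4 and Z = 2 is He-4 — an alpha particle.

alpha particle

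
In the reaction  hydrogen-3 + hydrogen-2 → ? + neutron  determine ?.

Conserve mass number: 3 + 2 = A + 1, so A = 4.
Conserve atomic number: 1 + 1 = Z + 0, so Z = 2.
A = 4 and Z = 2 is helium-4 — an alpha particle.

He-4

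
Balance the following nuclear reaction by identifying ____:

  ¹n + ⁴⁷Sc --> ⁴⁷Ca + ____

Conserve mass number: 1 + 47 = 47 + A, so A = 1.
Conserve atomic number: 0 + 21 = 20 + Z, so Z = 1.
A = 1 and Z = 1 is ¹H — a proton.

proton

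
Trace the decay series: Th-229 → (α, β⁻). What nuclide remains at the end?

Start: (A, Z) = (229, 90).
After α: (225, 88).
After β⁻: (225, 89).
Z = 89 is actinium.

Ac-225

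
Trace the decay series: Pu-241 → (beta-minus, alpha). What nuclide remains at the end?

Np-237

Start: (A, Z) = (241, 94).
After β⁻: (241, 95).
After α: (237, 93).
Z = 93 is neptunium.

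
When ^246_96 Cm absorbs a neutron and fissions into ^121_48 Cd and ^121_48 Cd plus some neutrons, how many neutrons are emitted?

5

Conserve mass number: 247 = 121 + 121 + k, so k = 247 − 242 = 5.
Check atomic number: 96 = 48 + 48 + 0 = 96. ✓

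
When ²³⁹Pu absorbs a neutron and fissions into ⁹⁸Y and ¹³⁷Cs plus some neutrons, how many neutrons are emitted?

Conserve mass number: 240 = 98 + 137 + k, so k = 240 − 235 = 5.
Check atomic number: 94 = 39 + 55 + 0 = 94. ✓

5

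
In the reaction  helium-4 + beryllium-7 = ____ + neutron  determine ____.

Conserve mass number: 4 + 7 = A + 1, so A = 10.
Conserve atomic number: 2 + 4 = Z + 0, so Z = 6.
Z = 6 is carbon, so the species is carbon-10.

C-10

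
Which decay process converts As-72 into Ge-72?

beta-plus decay or electron capture

ΔA = 72 − 72 = 0; ΔZ = 32 − 33 = -1.
A is unchanged and Z drops by 1 — a proton has become a neutron (β⁺ emission or electron capture).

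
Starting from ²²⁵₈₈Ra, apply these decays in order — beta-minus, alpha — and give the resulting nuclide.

Start: (A, Z) = (225, 88).
After β⁻: (225, 89).
After α: (221, 87).
Z = 87 is francium.

Fr-221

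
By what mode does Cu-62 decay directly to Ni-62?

beta-plus decay or electron capture

ΔA = 62 − 62 = 0; ΔZ = 28 − 29 = -1.
A is unchanged and Z drops by 1 — a proton has become a neutron (β⁺ emission or electron capture).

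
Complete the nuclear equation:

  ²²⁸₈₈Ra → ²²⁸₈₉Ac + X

Conserve mass number: 228 = 228 + A, so A = 0.
Conserve atomic number: 88 = 89 + Z, so Z = -1.
A = 0 and Z = -1 is ⁰₋₁e — a beta-minus particle.

beta-minus particle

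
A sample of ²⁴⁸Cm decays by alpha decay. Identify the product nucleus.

Pu-244

Alpha decay: mass number changes by -4, atomic number by -2.
A: 248 − 4 = 244; Z: 96 − 2 = 94.
Z = 94 is plutonium, so the daughter is ²⁴⁴Pu.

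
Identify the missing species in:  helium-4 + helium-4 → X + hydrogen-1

Li-7

Conserve mass number: 4 + 4 = A + 1, so A = 7.
Conserve atomic number: 2 + 2 = Z + 1, so Z = 3.
Z = 3 is lithium, so the species is lithium-7.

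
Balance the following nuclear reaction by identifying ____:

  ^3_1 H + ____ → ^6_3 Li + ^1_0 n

alpha particle

Conserve mass number: 3 + A = 6 + 1, so A = 4.
Conserve atomic number: 1 + Z = 3 + 0, so Z = 2.
A = 4 and Z = 2 is ^4_2 He — an alpha particle.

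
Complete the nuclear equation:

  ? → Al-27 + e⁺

Si-27

Conserve mass number: A = 27 + 0, so A = 27.
Conserve atomic number: Z = 13 + 1, so Z = 14.
Z = 14 is silicon, so the species is Si-27.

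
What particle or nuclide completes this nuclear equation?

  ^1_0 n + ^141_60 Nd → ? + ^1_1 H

Pr-141

Conserve mass number: 1 + 141 = A + 1, so A = 141.
Conserve atomic number: 0 + 60 = Z + 1, so Z = 59.
Z = 59 is praseodymium, so the species is ^141_59 Pr.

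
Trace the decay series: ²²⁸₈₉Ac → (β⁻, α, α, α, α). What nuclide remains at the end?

Start: (A, Z) = (228, 89).
After β⁻: (228, 90).
After α: (224, 88).
After α: (220, 86).
After α: (216, 84).
After α: (212, 82).
Z = 82 is lead.

Pb-212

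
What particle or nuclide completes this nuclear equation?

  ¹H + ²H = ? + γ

He-3

Conserve mass number: 1 + 2 = A + 0, so A = 3.
Conserve atomic number: 1 + 1 = Z + 0, so Z = 2.
Z = 2 is helium, so the species is ³He.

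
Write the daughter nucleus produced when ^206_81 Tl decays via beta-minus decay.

Beta-minus decay: mass number changes by +0, atomic number by +1.
A: 206 = 206; Z: 81 + 1 = 82.
Z = 82 is lead, so the daughter is ^206_82 Pb.

Pb-206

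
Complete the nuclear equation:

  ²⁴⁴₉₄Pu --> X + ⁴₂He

Conserve mass number: 244 = A + 4, so A = 240.
Conserve atomic number: 94 = Z + 2, so Z = 92.
Z = 92 is uranium, so the species is ²⁴⁰₉₂U.

U-240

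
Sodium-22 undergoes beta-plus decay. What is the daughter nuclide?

Ne-22

Beta-plus decay: mass number changes by +0, atomic number by -1.
A: 22 = 22; Z: 11 − 1 = 10.
Z = 10 is neon, so the daughter is neon-22.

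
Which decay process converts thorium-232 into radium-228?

ΔA = 228 − 232 = -4; ΔZ = 88 − 90 = -2.
A drops by 4 and Z drops by 2 — the signature of alpha emission.

alpha decay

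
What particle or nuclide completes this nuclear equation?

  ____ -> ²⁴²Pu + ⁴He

Cm-246

Conserve mass number: A = 242 + 4, so A = 246.
Conserve atomic number: Z = 94 + 2, so Z = 96.
Z = 96 is curium, so the species is ²⁴⁶Cm.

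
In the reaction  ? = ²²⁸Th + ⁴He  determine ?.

U-232

Conserve mass number: A = 228 + 4, so A = 232.
Conserve atomic number: Z = 90 + 2, so Z = 92.
Z = 92 is uranium, so the species is ²³²U.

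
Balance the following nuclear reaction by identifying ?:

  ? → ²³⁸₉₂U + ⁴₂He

Conserve mass number: A = 238 + 4, so A = 242.
Conserve atomic number: Z = 92 + 2, so Z = 94.
Z = 94 is plutonium, so the species is ²⁴²₉₄Pu.

Pu-242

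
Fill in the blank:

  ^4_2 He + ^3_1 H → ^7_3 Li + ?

gamma ray

Conserve mass number: 4 + 3 = 7 + A, so A = 0.
Conserve atomic number: 2 + 1 = 3 + Z, so Z = 0.
A = 0 and Z = 0 is ^0_0 γ — a gamma ray.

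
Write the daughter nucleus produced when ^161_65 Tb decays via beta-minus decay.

Beta-minus decay: mass number changes by +0, atomic number by +1.
A: 161 = 161; Z: 65 + 1 = 66.
Z = 66 is dysprosium, so the daughter is ^161_66 Dy.

Dy-161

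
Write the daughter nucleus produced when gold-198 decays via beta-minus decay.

Hg-198

Beta-minus decay: mass number changes by +0, atomic number by +1.
A: 198 = 198; Z: 79 + 1 = 80.
Z = 80 is mercury, so the daughter is mercury-198.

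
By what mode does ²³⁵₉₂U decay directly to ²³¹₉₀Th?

alpha decay

ΔA = 231 − 235 = -4; ΔZ = 90 − 92 = -2.
A drops by 4 and Z drops by 2 — the signature of alpha emission.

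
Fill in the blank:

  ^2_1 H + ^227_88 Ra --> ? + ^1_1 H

Ra-228

Conserve mass number: 2 + 227 = A + 1, so A = 228.
Conserve atomic number: 1 + 88 = Z + 1, so Z = 88.
Z = 88 is radium, so the species is ^228_88 Ra.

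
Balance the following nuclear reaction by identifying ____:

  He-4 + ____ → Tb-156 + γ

Eu-152

Conserve mass number: 4 + A = 156 + 0, so A = 152.
Conserve atomic number: 2 + Z = 65 + 0, so Z = 63.
Z = 63 is europium, so the species is Eu-152.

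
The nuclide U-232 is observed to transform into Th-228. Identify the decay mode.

alpha decay

ΔA = 228 − 232 = -4; ΔZ = 90 − 92 = -2.
A drops by 4 and Z drops by 2 — the signature of alpha emission.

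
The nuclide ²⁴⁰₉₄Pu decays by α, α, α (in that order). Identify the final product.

Start: (A, Z) = (240, 94).
After α: (236, 92).
After α: (232, 90).
After α: (228, 88).
Z = 88 is radium.

Ra-228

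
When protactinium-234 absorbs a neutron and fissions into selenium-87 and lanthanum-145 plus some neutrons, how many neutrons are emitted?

3

Conserve mass number: 235 = 87 + 145 + k, so k = 235 − 232 = 3.
Check atomic number: 91 = 34 + 57 + 0 = 91. ✓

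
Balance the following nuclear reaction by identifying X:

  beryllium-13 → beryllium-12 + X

Conserve mass number: 13 = 12 + A, so A = 1.
Conserve atomic number: 4 = 4 + Z, so Z = 0.
A = 1 and Z = 0 is neutron — a neutron.

neutron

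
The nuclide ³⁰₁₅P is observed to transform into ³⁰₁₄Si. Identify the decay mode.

ΔA = 30 − 30 = 0; ΔZ = 14 − 15 = -1.
A is unchanged and Z drops by 1 — a proton has become a neutron (β⁺ emission or electron capture).

beta-plus decay or electron capture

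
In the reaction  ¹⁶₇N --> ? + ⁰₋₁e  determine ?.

O-16

Conserve mass number: 16 = A + 0, so A = 16.
Conserve atomic number: 7 = Z − 1, so Z = 8.
Z = 8 is oxygen, so the species is ¹⁶₈O.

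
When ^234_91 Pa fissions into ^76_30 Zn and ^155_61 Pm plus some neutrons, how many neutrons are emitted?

3

Conserve mass number: 234 = 76 + 155 + k, so k = 234 − 231 = 3.
Check atomic number: 91 = 30 + 61 + 0 = 91. ✓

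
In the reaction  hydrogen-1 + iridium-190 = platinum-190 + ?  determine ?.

Conserve mass number: 1 + 190 = 190 + A, so A = 1.
Conserve atomic number: 1 + 77 = 78 + Z, so Z = 0.
A = 1 and Z = 0 is neutron — a neutron.

neutron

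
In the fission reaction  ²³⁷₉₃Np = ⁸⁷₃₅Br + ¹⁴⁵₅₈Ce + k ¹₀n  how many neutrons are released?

5

Conserve mass number: 237 = 87 + 145 + k, so k = 237 − 232 = 5.
Check atomic number: 93 = 35 + 58 + 0 = 93. ✓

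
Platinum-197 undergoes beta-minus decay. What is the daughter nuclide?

Au-197

Beta-minus decay: mass number changes by +0, atomic number by +1.
A: 197 = 197; Z: 78 + 1 = 79.
Z = 79 is gold, so the daughter is gold-197.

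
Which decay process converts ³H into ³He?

beta-minus decay

ΔA = 3 − 3 = 0; ΔZ = 2 − 1 = +1.
A is unchanged and Z rises by 1 — a neutron has become a proton (β⁻ decay).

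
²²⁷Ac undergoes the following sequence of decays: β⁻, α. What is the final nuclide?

Ra-223

Start: (A, Z) = (227, 89).
After β⁻: (227, 90).
After α: (223, 88).
Z = 88 is radium.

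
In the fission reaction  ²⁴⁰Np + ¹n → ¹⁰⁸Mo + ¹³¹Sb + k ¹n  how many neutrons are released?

Conserve mass number: 241 = 108 + 131 + k, so k = 241 − 239 = 2.
Check atomic number: 93 = 42 + 51 + 0 = 93. ✓

2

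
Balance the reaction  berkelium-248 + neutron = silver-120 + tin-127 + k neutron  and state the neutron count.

2

Conserve mass number: 249 = 120 + 127 + k, so k = 249 − 247 = 2.
Check atomic number: 97 = 47 + 50 + 0 = 97. ✓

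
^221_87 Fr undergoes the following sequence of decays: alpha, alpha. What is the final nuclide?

Start: (A, Z) = (221, 87).
After α: (217, 85).
After α: (213, 83).
Z = 83 is bismuth.

Bi-213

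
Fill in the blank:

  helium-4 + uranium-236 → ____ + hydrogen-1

Np-239

Conserve mass number: 4 + 236 = A + 1, so A = 239.
Conserve atomic number: 2 + 92 = Z + 1, so Z = 93.
Z = 93 is neptunium, so the species is neptunium-239.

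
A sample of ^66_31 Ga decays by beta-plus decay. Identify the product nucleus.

Beta-plus decay: mass number changes by +0, atomic number by -1.
A: 66 = 66; Z: 31 − 1 = 30.
Z = 30 is zinc, so the daughter is ^66_30 Zn.

Zn-66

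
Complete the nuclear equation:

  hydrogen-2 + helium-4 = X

Li-6

Conserve mass number: 2 + 4 = A, so A = 6.
Conserve atomic number: 1 + 2 = Z, so Z = 3.
Z = 3 is lithium, so the species is lithium-6.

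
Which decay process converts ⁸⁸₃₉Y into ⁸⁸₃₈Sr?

ΔA = 88 − 88 = 0; ΔZ = 38 − 39 = -1.
A is unchanged and Z drops by 1 — a proton has become a neutron (β⁺ emission or electron capture).

beta-plus decay or electron capture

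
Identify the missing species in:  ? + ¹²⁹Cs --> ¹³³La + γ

Conserve mass number: A + 129 = 133 + 0, so A = 4.
Conserve atomic number: Z + 55 = 57 + 0, so Z = 2.
A = 4 and Z = 2 is ⁴He — an alpha particle.

alpha particle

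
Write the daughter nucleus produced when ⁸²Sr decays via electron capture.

Electron capture: mass number changes by +0, atomic number by -1.
A: 82 = 82; Z: 38 − 1 = 37.
Z = 37 is rubidium, so the daughter is ⁸²Rb.

Rb-82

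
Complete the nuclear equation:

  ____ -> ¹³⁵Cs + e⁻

Conserve mass number: A = 135 + 0, so A = 135.
Conserve atomic number: Z = 55 − 1, so Z = 54.
Z = 54 is xenon, so the species is ¹³⁵Xe.

Xe-135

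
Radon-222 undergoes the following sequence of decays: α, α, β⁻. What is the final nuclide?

Start: (A, Z) = (222, 86).
After α: (218, 84).
After α: (214, 82).
After β⁻: (214, 83).
Z = 83 is bismuth.

Bi-214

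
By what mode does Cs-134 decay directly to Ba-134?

beta-minus decay

ΔA = 134 − 134 = 0; ΔZ = 56 − 55 = +1.
A is unchanged and Z rises by 1 — a neutron has become a proton (β⁻ decay).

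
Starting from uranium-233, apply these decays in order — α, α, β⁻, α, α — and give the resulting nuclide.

At-217

Start: (A, Z) = (233, 92).
After α: (229, 90).
After α: (225, 88).
After β⁻: (225, 89).
After α: (221, 87).
After α: (217, 85).
Z = 85 is astatine.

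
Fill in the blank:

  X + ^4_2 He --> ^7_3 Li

Conserve mass number: A + 4 = 7, so A = 3.
Conserve atomic number: Z + 2 = 3, so Z = 1.
A = 3 and Z = 1 is ^3_1 H — a triton.

triton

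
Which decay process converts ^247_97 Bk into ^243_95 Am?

ΔA = 243 − 247 = -4; ΔZ = 95 − 97 = -2.
A drops by 4 and Z drops by 2 — the signature of alpha emission.

alpha decay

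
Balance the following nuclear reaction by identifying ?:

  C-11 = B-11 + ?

Conserve mass number: 11 = 11 + A, so A = 0.
Conserve atomic number: 6 = 5 + Z, so Z = 1.
A = 0 and Z = 1 is e⁺ — a positron.

positron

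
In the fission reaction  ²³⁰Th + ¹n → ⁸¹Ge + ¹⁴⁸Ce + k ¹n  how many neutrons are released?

2

Conserve mass number: 231 = 81 + 148 + k, so k = 231 − 229 = 2.
Check atomic number: 90 = 32 + 58 + 0 = 90. ✓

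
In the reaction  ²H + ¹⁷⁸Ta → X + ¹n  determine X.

W-179

Conserve mass number: 2 + 178 = A + 1, so A = 179.
Conserve atomic number: 1 + 73 = Z + 0, so Z = 74.
Z = 74 is tungsten, so the species is ¹⁷⁹W.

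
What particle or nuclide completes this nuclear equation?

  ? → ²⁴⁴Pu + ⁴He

Cm-248

Conserve mass number: A = 244 + 4, so A = 248.
Conserve atomic number: Z = 94 + 2, so Z = 96.
Z = 96 is curium, so the species is ²⁴⁸Cm.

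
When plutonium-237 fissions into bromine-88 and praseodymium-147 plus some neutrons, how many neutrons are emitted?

2

Conserve mass number: 237 = 88 + 147 + k, so k = 237 − 235 = 2.
Check atomic number: 94 = 35 + 59 + 0 = 94. ✓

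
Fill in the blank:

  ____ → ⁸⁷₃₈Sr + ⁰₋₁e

Conserve mass number: A = 87 + 0, so A = 87.
Conserve atomic number: Z = 38 − 1, so Z = 37.
Z = 37 is rubidium, so the species is ⁸⁷₃₇Rb.

Rb-87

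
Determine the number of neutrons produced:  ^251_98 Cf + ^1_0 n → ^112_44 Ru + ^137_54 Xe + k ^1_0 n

3

Conserve mass number: 252 = 112 + 137 + k, so k = 252 − 249 = 3.
Check atomic number: 98 = 44 + 54 + 0 = 98. ✓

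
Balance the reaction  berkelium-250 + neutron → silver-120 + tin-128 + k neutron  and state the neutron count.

3

Conserve mass number: 251 = 120 + 128 + k, so k = 251 − 248 = 3.
Check atomic number: 97 = 47 + 50 + 0 = 97. ✓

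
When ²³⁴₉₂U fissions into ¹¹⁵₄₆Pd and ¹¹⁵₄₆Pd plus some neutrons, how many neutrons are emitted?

Conserve mass number: 234 = 115 + 115 + k, so k = 234 − 230 = 4.
Check atomic number: 92 = 46 + 46 + 0 = 92. ✓

4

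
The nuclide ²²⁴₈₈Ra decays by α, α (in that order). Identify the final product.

Po-216

Start: (A, Z) = (224, 88).
After α: (220, 86).
After α: (216, 84).
Z = 84 is polonium.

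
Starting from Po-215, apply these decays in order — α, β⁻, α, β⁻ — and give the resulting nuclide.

Start: (A, Z) = (215, 84).
After α: (211, 82).
After β⁻: (211, 83).
After α: (207, 81).
After β⁻: (207, 82).
Z = 82 is lead.

Pb-207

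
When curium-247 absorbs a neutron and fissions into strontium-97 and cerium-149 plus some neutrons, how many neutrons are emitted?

2

Conserve mass number: 248 = 97 + 149 + k, so k = 248 − 246 = 2.
Check atomic number: 96 = 38 + 58 + 0 = 96. ✓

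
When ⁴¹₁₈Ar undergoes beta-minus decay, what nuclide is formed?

K-41

Beta-minus decay: mass number changes by +0, atomic number by +1.
A: 41 = 41; Z: 18 + 1 = 19.
Z = 19 is potassium, so the daughter is ⁴¹₁₉K.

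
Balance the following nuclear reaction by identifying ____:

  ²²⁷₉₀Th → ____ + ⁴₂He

Conserve mass number: 227 = A + 4, so A = 223.
Conserve atomic number: 90 = Z + 2, so Z = 88.
Z = 88 is radium, so the species is ²²³₈₈Ra.

Ra-223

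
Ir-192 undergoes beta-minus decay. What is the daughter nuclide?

Pt-192

Beta-minus decay: mass number changes by +0, atomic number by +1.
A: 192 = 192; Z: 77 + 1 = 78.
Z = 78 is platinum, so the daughter is Pt-192.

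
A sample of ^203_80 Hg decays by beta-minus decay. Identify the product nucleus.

Tl-203

Beta-minus decay: mass number changes by +0, atomic number by +1.
A: 203 = 203; Z: 80 + 1 = 81.
Z = 81 is thallium, so the daughter is ^203_81 Tl.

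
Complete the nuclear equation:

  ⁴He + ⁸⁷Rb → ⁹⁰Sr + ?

Conserve mass number: 4 + 87 = 90 + A, so A = 1.
Conserve atomic number: 2 + 37 = 38 + Z, so Z = 1.
A = 1 and Z = 1 is ¹H — a proton.

proton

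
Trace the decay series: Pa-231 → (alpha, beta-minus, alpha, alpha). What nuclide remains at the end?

Rn-219

Start: (A, Z) = (231, 91).
After α: (227, 89).
After β⁻: (227, 90).
After α: (223, 88).
After α: (219, 86).
Z = 86 is radon.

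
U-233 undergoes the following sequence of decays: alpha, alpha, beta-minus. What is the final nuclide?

Start: (A, Z) = (233, 92).
After α: (229, 90).
After α: (225, 88).
After β⁻: (225, 89).
Z = 89 is actinium.

Ac-225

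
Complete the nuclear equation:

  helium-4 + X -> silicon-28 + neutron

Conserve mass number: 4 + A = 28 + 1, so A = 25.
Conserve atomic number: 2 + Z = 14 + 0, so Z = 12.
Z = 12 is magnesium, so the species is magnesium-25.

Mg-25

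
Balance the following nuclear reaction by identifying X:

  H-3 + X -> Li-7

Conserve mass number: 3 + A = 7, so A = 4.
Conserve atomic number: 1 + Z = 3, so Z = 2.
A = 4 and Z = 2 is He-4 — an alpha particle.

alpha particle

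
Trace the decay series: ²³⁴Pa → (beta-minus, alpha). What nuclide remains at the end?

Start: (A, Z) = (234, 91).
After β⁻: (234, 92).
After α: (230, 90).
Z = 90 is thorium.

Th-230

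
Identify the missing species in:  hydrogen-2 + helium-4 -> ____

Li-6

Conserve mass number: 2 + 4 = A, so A = 6.
Conserve atomic number: 1 + 2 = Z, so Z = 3.
Z = 3 is lithium, so the species is lithium-6.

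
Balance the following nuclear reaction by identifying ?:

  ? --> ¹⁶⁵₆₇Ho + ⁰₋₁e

Conserve mass number: A = 165 + 0, so A = 165.
Conserve atomic number: Z = 67 − 1, so Z = 66.
Z = 66 is dysprosium, so the species is ¹⁶⁵₆₆Dy.

Dy-165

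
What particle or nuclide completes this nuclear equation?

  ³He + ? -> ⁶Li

Conserve mass number: 3 + A = 6, so A = 3.
Conserve atomic number: 2 + Z = 3, so Z = 1.
A = 3 and Z = 1 is ³H — a triton.

triton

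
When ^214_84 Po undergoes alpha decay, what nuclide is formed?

Pb-210

Alpha decay: mass number changes by -4, atomic number by -2.
A: 214 − 4 = 210; Z: 84 − 2 = 82.
Z = 82 is lead, so the daughter is ^210_82 Pb.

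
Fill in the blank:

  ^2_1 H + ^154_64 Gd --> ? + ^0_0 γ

Conserve mass number: 2 + 154 = A + 0, so A = 156.
Conserve atomic number: 1 + 64 = Z + 0, so Z = 65.
Z = 65 is terbium, so the species is ^156_65 Tb.

Tb-156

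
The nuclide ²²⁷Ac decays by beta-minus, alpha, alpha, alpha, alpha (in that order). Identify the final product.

Pb-211

Start: (A, Z) = (227, 89).
After β⁻: (227, 90).
After α: (223, 88).
After α: (219, 86).
After α: (215, 84).
After α: (211, 82).
Z = 82 is lead.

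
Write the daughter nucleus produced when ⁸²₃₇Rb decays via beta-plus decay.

Beta-plus decay: mass number changes by +0, atomic number by -1.
A: 82 = 82; Z: 37 − 1 = 36.
Z = 36 is krypton, so the daughter is ⁸²₃₆Kr.

Kr-82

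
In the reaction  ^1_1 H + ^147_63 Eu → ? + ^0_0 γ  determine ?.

Conserve mass number: 1 + 147 = A + 0, so A = 148.
Conserve atomic number: 1 + 63 = Z + 0, so Z = 64.
Z = 64 is gadolinium, so the species is ^148_64 Gd.

Gd-148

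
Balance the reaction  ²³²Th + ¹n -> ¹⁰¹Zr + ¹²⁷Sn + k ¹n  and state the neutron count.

Conserve mass number: 233 = 101 + 127 + k, so k = 233 − 228 = 5.
Check atomic number: 90 = 40 + 50 + 0 = 90. ✓

5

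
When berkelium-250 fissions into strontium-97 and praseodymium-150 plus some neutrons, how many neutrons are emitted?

3

Conserve mass number: 250 = 97 + 150 + k, so k = 250 − 247 = 3.
Check atomic number: 97 = 38 + 59 + 0 = 97. ✓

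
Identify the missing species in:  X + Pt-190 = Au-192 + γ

Conserve mass number: A + 190 = 192 + 0, so A = 2.
Conserve atomic number: Z + 78 = 79 + 0, so Z = 1.
A = 2 and Z = 1 is H-2 — a deuteron.

deuteron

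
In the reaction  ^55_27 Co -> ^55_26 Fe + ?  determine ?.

positron

Conserve mass number: 55 = 55 + A, so A = 0.
Conserve atomic number: 27 = 26 + Z, so Z = 1.
A = 0 and Z = 1 is ^0_1 e — a positron.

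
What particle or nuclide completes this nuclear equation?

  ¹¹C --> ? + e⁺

B-11

Conserve mass number: 11 = A + 0, so A = 11.
Conserve atomic number: 6 = Z + 1, so Z = 5.
Z = 5 is boron, so the species is ¹¹B.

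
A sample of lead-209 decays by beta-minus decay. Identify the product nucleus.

Beta-minus decay: mass number changes by +0, atomic number by +1.
A: 209 = 209; Z: 82 + 1 = 83.
Z = 83 is bismuth, so the daughter is bismuth-209.

Bi-209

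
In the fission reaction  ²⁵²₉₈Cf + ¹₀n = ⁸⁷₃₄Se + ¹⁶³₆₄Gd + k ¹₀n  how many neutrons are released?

Conserve mass number: 253 = 87 + 163 + k, so k = 253 − 250 = 3.
Check atomic number: 98 = 34 + 64 + 0 = 98. ✓

3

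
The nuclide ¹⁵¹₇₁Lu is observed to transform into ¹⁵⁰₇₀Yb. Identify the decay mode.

ΔA = 150 − 151 = -1; ΔZ = 70 − 71 = -1.
A drops by 1 and Z drops by 1 — a proton was emitted.

proton emission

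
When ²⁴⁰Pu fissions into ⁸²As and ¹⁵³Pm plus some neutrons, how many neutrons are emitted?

5

Conserve mass number: 240 = 82 + 153 + k, so k = 240 − 235 = 5.
Check atomic number: 94 = 33 + 61 + 0 = 94. ✓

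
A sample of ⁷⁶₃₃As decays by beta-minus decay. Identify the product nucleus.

Se-76

Beta-minus decay: mass number changes by +0, atomic number by +1.
A: 76 = 76; Z: 33 + 1 = 34.
Z = 34 is selenium, so the daughter is ⁷⁶₃₄Se.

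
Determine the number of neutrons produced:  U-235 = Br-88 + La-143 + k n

4

Conserve mass number: 235 = 88 + 143 + k, so k = 235 − 231 = 4.
Check atomic number: 92 = 35 + 57 + 0 = 92. ✓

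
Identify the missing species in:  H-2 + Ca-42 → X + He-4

Conserve mass number: 2 + 42 = A + 4, so A = 40.
Conserve atomic number: 1 + 20 = Z + 2, so Z = 19.
Z = 19 is potassium, so the species is K-40.

K-40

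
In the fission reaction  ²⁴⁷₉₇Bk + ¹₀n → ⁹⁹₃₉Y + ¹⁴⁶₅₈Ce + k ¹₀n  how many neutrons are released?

3

Conserve mass number: 248 = 99 + 146 + k, so k = 248 − 245 = 3.
Check atomic number: 97 = 39 + 58 + 0 = 97. ✓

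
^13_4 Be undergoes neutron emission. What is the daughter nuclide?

Be-12

Neutron emission: mass number changes by -1, atomic number by +0.
A: 13 − 1 = 12; Z: 4 = 4.
Z = 4 is beryllium, so the daughter is ^12_4 Be.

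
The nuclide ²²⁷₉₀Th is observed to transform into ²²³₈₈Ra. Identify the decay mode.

ΔA = 223 − 227 = -4; ΔZ = 88 − 90 = -2.
A drops by 4 and Z drops by 2 — the signature of alpha emission.

alpha decay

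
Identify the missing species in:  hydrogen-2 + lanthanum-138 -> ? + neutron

Ce-139

Conserve mass number: 2 + 138 = A + 1, so A = 139.
Conserve atomic number: 1 + 57 = Z + 0, so Z = 58.
Z = 58 is cerium, so the species is cerium-139.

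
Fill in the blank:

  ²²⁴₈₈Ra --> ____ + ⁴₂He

Conserve mass number: 224 = A + 4, so A = 220.
Conserve atomic number: 88 = Z + 2, so Z = 86.
Z = 86 is radon, so the species is ²²⁰₈₆Rn.

Rn-220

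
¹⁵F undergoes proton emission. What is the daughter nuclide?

O-14

Proton emission: mass number changes by -1, atomic number by -1.
A: 15 − 1 = 14; Z: 9 − 1 = 8.
Z = 8 is oxygen, so the daughter is ¹⁴O.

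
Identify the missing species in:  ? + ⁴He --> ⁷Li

Conserve mass number: A + 4 = 7, so A = 3.
Conserve atomic number: Z + 2 = 3, so Z = 1.
A = 3 and Z = 1 is ³H — a triton.

triton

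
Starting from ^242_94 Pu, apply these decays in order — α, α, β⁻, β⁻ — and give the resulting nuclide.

Start: (A, Z) = (242, 94).
After α: (238, 92).
After α: (234, 90).
After β⁻: (234, 91).
After β⁻: (234, 92).
Z = 92 is uranium.

U-234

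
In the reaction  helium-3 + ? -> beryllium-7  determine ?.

alpha particle

Conserve mass number: 3 + A = 7, so A = 4.
Conserve atomic number: 2 + Z = 4, so Z = 2.
A = 4 and Z = 2 is helium-4 — an alpha particle.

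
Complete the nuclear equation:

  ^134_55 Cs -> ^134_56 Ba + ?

Conserve mass number: 134 = 134 + A, so A = 0.
Conserve atomic number: 55 = 56 + Z, so Z = -1.
A = 0 and Z = -1 is ^0_-1 e — a beta-minus particle.

beta-minus particle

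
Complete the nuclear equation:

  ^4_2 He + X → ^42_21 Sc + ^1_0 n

Conserve mass number: 4 + A = 42 + 1, so A = 39.
Conserve atomic number: 2 + Z = 21 + 0, so Z = 19.
Z = 19 is potassium, so the species is ^39_19 K.

K-39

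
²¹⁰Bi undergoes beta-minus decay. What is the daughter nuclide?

Po-210

Beta-minus decay: mass number changes by +0, atomic number by +1.
A: 210 = 210; Z: 83 + 1 = 84.
Z = 84 is polonium, so the daughter is ²¹⁰Po.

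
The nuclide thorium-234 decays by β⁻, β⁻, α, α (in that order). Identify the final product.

Ra-226

Start: (A, Z) = (234, 90).
After β⁻: (234, 91).
After β⁻: (234, 92).
After α: (230, 90).
After α: (226, 88).
Z = 88 is radium.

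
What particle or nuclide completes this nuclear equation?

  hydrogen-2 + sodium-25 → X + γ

Conserve mass number: 2 + 25 = A + 0, so A = 27.
Conserve atomic number: 1 + 11 = Z + 0, so Z = 12.
Z = 12 is magnesium, so the species is magnesium-27.

Mg-27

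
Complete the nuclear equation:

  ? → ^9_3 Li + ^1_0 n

Conserve mass number: A = 9 + 1, so A = 10.
Conserve atomic number: Z = 3 + 0, so Z = 3.
Z = 3 is lithium, so the species is ^10_3 Li.

Li-10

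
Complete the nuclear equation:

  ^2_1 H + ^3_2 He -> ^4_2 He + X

proton

Conserve mass number: 2 + 3 = 4 + A, so A = 1.
Conserve atomic number: 1 + 2 = 2 + Z, so Z = 1.
A = 1 and Z = 1 is ^1_1 H — a proton.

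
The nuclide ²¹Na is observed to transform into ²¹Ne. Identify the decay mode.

ΔA = 21 − 21 = 0; ΔZ = 10 − 11 = -1.
A is unchanged and Z drops by 1 — a proton has become a neutron (β⁺ emission or electron capture).

beta-plus decay or electron capture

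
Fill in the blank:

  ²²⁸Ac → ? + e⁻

Th-228

Conserve mass number: 228 = A + 0, so A = 228.
Conserve atomic number: 89 = Z − 1, so Z = 90.
Z = 90 is thorium, so the species is ²²⁸Th.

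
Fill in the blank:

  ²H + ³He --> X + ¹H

Conserve mass number: 2 + 3 = A + 1, so A = 4.
Conserve atomic number: 1 + 2 = Z + 1, so Z = 2.
A = 4 and Z = 2 is ⁴He — an alpha particle.

He-4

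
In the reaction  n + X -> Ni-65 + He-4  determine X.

Zn-68

Conserve mass number: 1 + A = 65 + 4, so A = 68.
Conserve atomic number: 0 + Z = 28 + 2, so Z = 30.
Z = 30 is zinc, so the species is Zn-68.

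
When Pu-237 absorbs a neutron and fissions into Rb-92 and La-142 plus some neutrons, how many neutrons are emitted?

Conserve mass number: 238 = 92 + 142 + k, so k = 238 − 234 = 4.
Check atomic number: 94 = 37 + 57 + 0 = 94. ✓

4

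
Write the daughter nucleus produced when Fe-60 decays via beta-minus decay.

Beta-minus decay: mass number changes by +0, atomic number by +1.
A: 60 = 60; Z: 26 + 1 = 27.
Z = 27 is cobalt, so the daughter is Co-60.

Co-60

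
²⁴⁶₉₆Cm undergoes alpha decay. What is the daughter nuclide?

Alpha decay: mass number changes by -4, atomic number by -2.
A: 246 − 4 = 242; Z: 96 − 2 = 94.
Z = 94 is plutonium, so the daughter is ²⁴²₉₄Pu.

Pu-242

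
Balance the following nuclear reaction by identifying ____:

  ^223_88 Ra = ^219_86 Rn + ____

alpha particle

Conserve mass number: 223 = 219 + A, so A = 4.
Conserve atomic number: 88 = 86 + Z, so Z = 2.
A = 4 and Z = 2 is ^4_2 He — an alpha particle.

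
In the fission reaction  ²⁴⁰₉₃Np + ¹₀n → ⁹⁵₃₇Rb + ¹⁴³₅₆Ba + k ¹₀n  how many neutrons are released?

3

Conserve mass number: 241 = 95 + 143 + k, so k = 241 − 238 = 3.
Check atomic number: 93 = 37 + 56 + 0 = 93. ✓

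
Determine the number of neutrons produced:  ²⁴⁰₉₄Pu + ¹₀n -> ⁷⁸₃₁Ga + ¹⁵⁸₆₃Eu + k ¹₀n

5

Conserve mass number: 241 = 78 + 158 + k, so k = 241 − 236 = 5.
Check atomic number: 94 = 31 + 63 + 0 = 94. ✓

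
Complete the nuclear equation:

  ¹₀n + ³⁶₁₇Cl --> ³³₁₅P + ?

Conserve mass number: 1 + 36 = 33 + A, so A = 4.
Conserve atomic number: 0 + 17 = 15 + Z, so Z = 2.
A = 4 and Z = 2 is ⁴₂He — an alpha particle.

alpha particle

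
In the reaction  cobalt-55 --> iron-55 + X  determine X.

Conserve mass number: 55 = 55 + A, so A = 0.
Conserve atomic number: 27 = 26 + Z, so Z = 1.
A = 0 and Z = 1 is e⁺ — a positron.

positron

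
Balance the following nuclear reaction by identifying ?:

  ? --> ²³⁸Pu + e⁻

Np-238

Conserve mass number: A = 238 + 0, so A = 238.
Conserve atomic number: Z = 94 − 1, so Z = 93.
Z = 93 is neptunium, so the species is ²³⁸Np.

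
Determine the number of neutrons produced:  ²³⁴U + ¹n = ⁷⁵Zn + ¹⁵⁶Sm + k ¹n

4

Conserve mass number: 235 = 75 + 156 + k, so k = 235 − 231 = 4.
Check atomic number: 92 = 30 + 62 + 0 = 92. ✓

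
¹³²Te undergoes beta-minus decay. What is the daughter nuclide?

I-132

Beta-minus decay: mass number changes by +0, atomic number by +1.
A: 132 = 132; Z: 52 + 1 = 53.
Z = 53 is iodine, so the daughter is ¹³²I.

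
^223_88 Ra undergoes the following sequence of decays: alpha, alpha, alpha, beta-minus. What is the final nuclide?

Start: (A, Z) = (223, 88).
After α: (219, 86).
After α: (215, 84).
After α: (211, 82).
After β⁻: (211, 83).
Z = 83 is bismuth.

Bi-211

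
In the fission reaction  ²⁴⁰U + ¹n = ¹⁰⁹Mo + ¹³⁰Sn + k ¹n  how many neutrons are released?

2

Conserve mass number: 241 = 109 + 130 + k, so k = 241 − 239 = 2.
Check atomic number: 92 = 42 + 50 + 0 = 92. ✓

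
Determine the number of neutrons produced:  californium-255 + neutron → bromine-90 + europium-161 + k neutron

Conserve mass number: 256 = 90 + 161 + k, so k = 256 − 251 = 5.
Check atomic number: 98 = 35 + 63 + 0 = 98. ✓

5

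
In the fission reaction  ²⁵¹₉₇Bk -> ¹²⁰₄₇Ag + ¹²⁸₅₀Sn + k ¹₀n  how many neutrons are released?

Conserve mass number: 251 = 120 + 128 + k, so k = 251 − 248 = 3.
Check atomic number: 97 = 47 + 50 + 0 = 97. ✓

3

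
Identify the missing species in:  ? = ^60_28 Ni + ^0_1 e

Conserve mass number: A = 60 + 0, so A = 60.
Conserve atomic number: Z = 28 + 1, so Z = 29.
Z = 29 is copper, so the species is ^60_29 Cu.

Cu-60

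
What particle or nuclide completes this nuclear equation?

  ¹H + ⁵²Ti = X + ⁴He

Sc-49

Conserve mass number: 1 + 52 = A + 4, so A = 49.
Conserve atomic number: 1 + 22 = Z + 2, so Z = 21.
Z = 21 is scandium, so the species is ⁴⁹Sc.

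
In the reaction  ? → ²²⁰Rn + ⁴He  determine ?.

Ra-224

Conserve mass number: A = 220 + 4, so A = 224.
Conserve atomic number: Z = 86 + 2, so Z = 88.
Z = 88 is radium, so the species is ²²⁴Ra.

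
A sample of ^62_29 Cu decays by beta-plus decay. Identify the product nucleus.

Ni-62

Beta-plus decay: mass number changes by +0, atomic number by -1.
A: 62 = 62; Z: 29 − 1 = 28.
Z = 28 is nickel, so the daughter is ^62_28 Ni.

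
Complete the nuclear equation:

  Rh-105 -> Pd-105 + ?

beta-minus particle

Conserve mass number: 105 = 105 + A, so A = 0.
Conserve atomic number: 45 = 46 + Z, so Z = -1.
A = 0 and Z = -1 is e⁻ — a beta-minus particle.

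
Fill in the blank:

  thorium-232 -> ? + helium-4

Ra-228

Conserve mass number: 232 = A + 4, so A = 228.
Conserve atomic number: 90 = Z + 2, so Z = 88.
Z = 88 is radium, so the species is radium-228.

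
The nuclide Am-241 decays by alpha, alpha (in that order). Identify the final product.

Start: (A, Z) = (241, 95).
After α: (237, 93).
After α: (233, 91).
Z = 91 is protactinium.

Pa-233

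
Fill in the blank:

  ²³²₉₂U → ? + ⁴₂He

Conserve mass number: 232 = A + 4, so A = 228.
Conserve atomic number: 92 = Z + 2, so Z = 90.
Z = 90 is thorium, so the species is ²²⁸₉₀Th.

Th-228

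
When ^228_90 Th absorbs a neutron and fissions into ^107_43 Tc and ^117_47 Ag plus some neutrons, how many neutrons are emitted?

Conserve mass number: 229 = 107 + 117 + k, so k = 229 − 224 = 5.
Check atomic number: 90 = 43 + 47 + 0 = 90. ✓

5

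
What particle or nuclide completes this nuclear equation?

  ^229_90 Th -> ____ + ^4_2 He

Ra-225

Conserve mass number: 229 = A + 4, so A = 225.
Conserve atomic number: 90 = Z + 2, so Z = 88.
Z = 88 is radium, so the species is ^225_88 Ra.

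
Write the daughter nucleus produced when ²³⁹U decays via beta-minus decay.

Beta-minus decay: mass number changes by +0, atomic number by +1.
A: 239 = 239; Z: 92 + 1 = 93.
Z = 93 is neptunium, so the daughter is ²³⁹Np.

Np-239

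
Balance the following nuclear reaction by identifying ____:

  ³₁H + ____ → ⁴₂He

proton

Conserve mass number: 3 + A = 4, so A = 1.
Conserve atomic number: 1 + Z = 2, so Z = 1.
A = 1 and Z = 1 is ¹₁H — a proton.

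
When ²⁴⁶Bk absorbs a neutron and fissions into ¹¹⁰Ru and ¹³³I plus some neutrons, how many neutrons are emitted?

Conserve mass number: 247 = 110 + 133 + k, so k = 247 − 243 = 4.
Check atomic number: 97 = 44 + 53 + 0 = 97. ✓

4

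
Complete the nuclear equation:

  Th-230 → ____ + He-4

Ra-226

Conserve mass number: 230 = A + 4, so A = 226.
Conserve atomic number: 90 = Z + 2, so Z = 88.
Z = 88 is radium, so the species is Ra-226.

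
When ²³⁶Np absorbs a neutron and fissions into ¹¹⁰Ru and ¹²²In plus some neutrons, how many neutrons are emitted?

5

Conserve mass number: 237 = 110 + 122 + k, so k = 237 − 232 = 5.
Check atomic number: 93 = 44 + 49 + 0 = 93. ✓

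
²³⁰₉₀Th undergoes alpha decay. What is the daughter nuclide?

Ra-226

Alpha decay: mass number changes by -4, atomic number by -2.
A: 230 − 4 = 226; Z: 90 − 2 = 88.
Z = 88 is radium, so the daughter is ²²⁶₈₈Ra.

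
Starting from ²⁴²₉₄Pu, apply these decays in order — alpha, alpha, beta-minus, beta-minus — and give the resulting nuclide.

Start: (A, Z) = (242, 94).
After α: (238, 92).
After α: (234, 90).
After β⁻: (234, 91).
After β⁻: (234, 92).
Z = 92 is uranium.

U-234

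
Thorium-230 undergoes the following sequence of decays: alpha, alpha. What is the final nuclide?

Start: (A, Z) = (230, 90).
After α: (226, 88).
After α: (222, 86).
Z = 86 is radon.

Rn-222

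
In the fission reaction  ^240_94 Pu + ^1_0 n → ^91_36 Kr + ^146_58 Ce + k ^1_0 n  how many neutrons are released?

4

Conserve mass number: 241 = 91 + 146 + k, so k = 241 − 237 = 4.
Check atomic number: 94 = 36 + 58 + 0 = 94. ✓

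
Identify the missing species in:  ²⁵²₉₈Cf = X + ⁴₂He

Conserve mass number: 252 = A + 4, so A = 248.
Conserve atomic number: 98 = Z + 2, so Z = 96.
Z = 96 is curium, so the species is ²⁴⁸₉₆Cm.

Cm-248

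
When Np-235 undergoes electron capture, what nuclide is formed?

U-235

Electron capture: mass number changes by +0, atomic number by -1.
A: 235 = 235; Z: 93 − 1 = 92.
Z = 92 is uranium, so the daughter is U-235.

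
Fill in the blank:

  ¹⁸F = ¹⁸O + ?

Conserve mass number: 18 = 18 + A, so A = 0.
Conserve atomic number: 9 = 8 + Z, so Z = 1.
A = 0 and Z = 1 is e⁺ — a positron.

positron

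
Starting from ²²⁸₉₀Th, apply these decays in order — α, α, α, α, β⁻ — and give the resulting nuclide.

Bi-212

Start: (A, Z) = (228, 90).
After α: (224, 88).
After α: (220, 86).
After α: (216, 84).
After α: (212, 82).
After β⁻: (212, 83).
Z = 83 is bismuth.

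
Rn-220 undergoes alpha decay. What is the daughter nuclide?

Po-216

Alpha decay: mass number changes by -4, atomic number by -2.
A: 220 − 4 = 216; Z: 86 − 2 = 84.
Z = 84 is polonium, so the daughter is Po-216.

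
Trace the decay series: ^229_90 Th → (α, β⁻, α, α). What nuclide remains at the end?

Start: (A, Z) = (229, 90).
After α: (225, 88).
After β⁻: (225, 89).
After α: (221, 87).
After α: (217, 85).
Z = 85 is astatine.

At-217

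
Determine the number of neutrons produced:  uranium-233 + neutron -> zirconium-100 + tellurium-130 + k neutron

4

Conserve mass number: 234 = 100 + 130 + k, so k = 234 − 230 = 4.
Check atomic number: 92 = 40 + 52 + 0 = 92. ✓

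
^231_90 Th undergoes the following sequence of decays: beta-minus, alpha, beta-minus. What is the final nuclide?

Start: (A, Z) = (231, 90).
After β⁻: (231, 91).
After α: (227, 89).
After β⁻: (227, 90).
Z = 90 is thorium.

Th-227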